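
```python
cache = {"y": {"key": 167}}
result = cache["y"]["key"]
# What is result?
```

Trace:
`cache = {"y": {"key": 167}}` → cache = {'y': {'key': 167}}
`result = cache["y"]["key"]` → result = 167
So result = 167

Answer: 167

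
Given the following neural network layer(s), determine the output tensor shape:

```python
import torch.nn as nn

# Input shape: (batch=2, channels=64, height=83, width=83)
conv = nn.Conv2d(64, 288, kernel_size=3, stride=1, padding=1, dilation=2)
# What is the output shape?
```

Input: (2, 64, 83, 83) -> Output: (2, 288, 81, 81)

Answer: (2, 288, 81, 81)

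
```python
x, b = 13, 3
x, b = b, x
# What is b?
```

Trace:
`x, b = 13, 3` → x = 13; b = 3
`x, b = b, x` → x = 3; b = 13
So b = 13

Answer: 13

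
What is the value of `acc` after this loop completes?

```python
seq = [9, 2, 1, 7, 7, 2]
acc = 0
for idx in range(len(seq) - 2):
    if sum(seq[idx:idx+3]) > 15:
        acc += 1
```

Count windows with sum > 15
`acc` takes the values: 0 → 1

Answer: 1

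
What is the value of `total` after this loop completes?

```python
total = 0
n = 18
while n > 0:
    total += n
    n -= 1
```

Sum 18 down to 1
`total` takes the values: 0 → 18 → 35 → 51 → 66 → 80 → 93 → 105 → 116 → 126 → 135 → 143 → 150 → 156 → 161 → 165 → 168 → 170 → 171

Answer: 171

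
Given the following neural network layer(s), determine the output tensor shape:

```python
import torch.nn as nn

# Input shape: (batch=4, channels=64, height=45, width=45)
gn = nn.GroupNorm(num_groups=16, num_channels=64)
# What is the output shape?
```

Input: (4, 64, 45, 45) -> Output: (4, 64, 45, 45)

Answer: (4, 64, 45, 45)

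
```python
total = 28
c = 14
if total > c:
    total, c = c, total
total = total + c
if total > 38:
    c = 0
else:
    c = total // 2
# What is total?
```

Trace:
`total = 28` → total = 28
`c = 14` → c = 14
`if total > c: ...` → total > c is True → total = 14; c = 28
`total = total + c` → total = 42
`if total > 38: ...` → total > 38 is True → c = 0
So total = 42

Answer: 42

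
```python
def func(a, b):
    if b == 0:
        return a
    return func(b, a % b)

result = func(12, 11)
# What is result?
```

func(12, 11) -> func(11, 1) -> func(1, 0) -> 1

Answer: 1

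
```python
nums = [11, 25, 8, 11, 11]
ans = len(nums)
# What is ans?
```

Trace:
`nums = [11, 25, 8, 11, 11]` → nums = [11, 25, 8, 11, 11]
`ans = len(nums)` → ans = 5
So ans = 5

Answer: 5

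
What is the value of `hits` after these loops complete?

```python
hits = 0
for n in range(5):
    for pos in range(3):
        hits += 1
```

5 * 3 = 15
`hits` takes the values: 0 → 1 → 2 → 3 → 4 → 5 → 6 → 7 → 8 → 9 → 10 → 11 → 12 → 13 → 14 → 15

Answer: 15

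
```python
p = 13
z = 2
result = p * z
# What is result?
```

Trace:
`p = 13` → p = 13
`z = 2` → z = 2
`result = p * z` → result = 26
So result = 26

Answer: 26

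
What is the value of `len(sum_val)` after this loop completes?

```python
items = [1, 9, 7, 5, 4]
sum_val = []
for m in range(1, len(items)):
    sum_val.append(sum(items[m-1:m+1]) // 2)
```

Number of 2-element averages
`sum_val` takes the values: [] → [5] → [5, 8] → [5, 8, 6] → [5, 8, 6, 4]
So `len(sum_val)` = 4

Answer: 4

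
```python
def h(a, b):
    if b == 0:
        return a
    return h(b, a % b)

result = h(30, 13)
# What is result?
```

h(30, 13) -> h(13, 4) -> h(4, 1) -> h(1, 0) -> 1

Answer: 1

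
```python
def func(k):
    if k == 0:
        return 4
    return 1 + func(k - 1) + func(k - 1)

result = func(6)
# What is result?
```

func(k) = 1 + 2·func(k-1), func(0)=4. Closed form: (4+1)·2^6 - 1 = 319.

Answer: 319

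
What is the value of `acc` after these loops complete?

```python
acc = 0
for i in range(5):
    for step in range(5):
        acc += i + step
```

Sum of all i+step for i,step in 5x5
`acc` takes the values: 0 → 1 → 3 → 6 → 10 → 11 → 13 → 16 → 20 → 25 → 27 → 30 → 34 → 39 → 45 → 48 → 52 → 57 → 63 → 70 → 74 → 79 → 85 → 92 → 100

Answer: 100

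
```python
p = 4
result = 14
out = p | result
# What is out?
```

Trace:
`p = 4` → p = 4
`result = 14` → result = 14
`out = p | result` → out = 14
So out = 14

Answer: 14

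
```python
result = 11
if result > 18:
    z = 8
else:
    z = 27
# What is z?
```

Trace:
`result = 11` → result = 11
`if result > 18: ...` → result > 18 is False, take else branch → z = 27
So z = 27

Answer: 27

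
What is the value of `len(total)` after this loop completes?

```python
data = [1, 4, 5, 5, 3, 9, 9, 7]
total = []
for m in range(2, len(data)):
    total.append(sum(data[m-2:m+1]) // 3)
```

Number of 3-element averages
`total` takes the values: [] → [3] → [3, 4] → [3, 4, 4] → [3, 4, 4, 5] → [3, 4, 4, 5, 7] → [3, 4, 4, 5, 7, 8]
So `len(total)` = 6

Answer: 6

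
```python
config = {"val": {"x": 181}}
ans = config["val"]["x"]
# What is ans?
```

Trace:
`config = {"val": {"x": 181}}` → config = {'val': {'x': 181}}
`ans = config["val"]["x"]` → ans = 181
So ans = 181

Answer: 181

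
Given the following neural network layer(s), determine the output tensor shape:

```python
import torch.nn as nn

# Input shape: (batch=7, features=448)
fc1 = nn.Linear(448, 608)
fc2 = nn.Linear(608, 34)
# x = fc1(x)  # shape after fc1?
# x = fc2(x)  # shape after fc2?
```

Input: (7, 448) -> after fc1: (7, 608) -> Output: (7, 34)

Answer: (7, 34)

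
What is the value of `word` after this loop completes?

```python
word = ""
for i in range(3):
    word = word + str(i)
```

Concatenate digits 0 to 2
`word` takes the values: "" → "0" → "01" → "012"

Answer: "012"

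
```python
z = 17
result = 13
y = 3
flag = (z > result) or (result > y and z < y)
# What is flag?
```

Trace:
`z = 17` → z = 17
`result = 13` → result = 13
`y = 3` → y = 3
`flag = (z > result) or (result > y and z < y)` → flag = True
So flag = True

Answer: True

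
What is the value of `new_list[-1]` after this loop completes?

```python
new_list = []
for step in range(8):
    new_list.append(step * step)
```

Last element of squares 0 to 7
`new_list` takes the values: [] → [0] → [0, 1] → [0, 1, 4] → [0, 1, 4, 9] → [0, 1, 4, 9, 16] → [0, 1, 4, 9, 16, 25] → [0, 1, 4, 9, 16, 25, 36] → [0, 1, 4, 9, 16, 25, 36, 49]
So `new_list[-1]` = 49

Answer: 49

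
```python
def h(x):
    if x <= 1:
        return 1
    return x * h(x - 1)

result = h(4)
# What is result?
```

h(4) = 4 * 3 * 2 * 1 = 24

Answer: 24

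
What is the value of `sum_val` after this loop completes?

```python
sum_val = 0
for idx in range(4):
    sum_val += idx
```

Sum of 0 to 3 = 6
`sum_val` takes the values: 0 → 1 → 3 → 6

Answer: 6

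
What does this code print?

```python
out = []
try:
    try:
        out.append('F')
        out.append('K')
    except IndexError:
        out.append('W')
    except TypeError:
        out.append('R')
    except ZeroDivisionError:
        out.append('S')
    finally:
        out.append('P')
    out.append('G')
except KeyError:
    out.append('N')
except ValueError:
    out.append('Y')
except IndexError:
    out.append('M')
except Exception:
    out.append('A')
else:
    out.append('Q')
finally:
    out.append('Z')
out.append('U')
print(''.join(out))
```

Execution trace: 'F' (inner try body) → 'K' (inner try body, no exception) → 'P' (inner finally) → 'G' (try body, no exception) → 'Q' (else) → 'Z' (finally) → 'U' (after the try/except). Output: FKPGQZU

Answer: FKPGQZU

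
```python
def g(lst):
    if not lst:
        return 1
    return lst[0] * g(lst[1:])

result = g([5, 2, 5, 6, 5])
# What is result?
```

Product over [5, 2, 5, 6, 5] = 5 * 2 * 5 * 6 * 5 = 1500

Answer: 1500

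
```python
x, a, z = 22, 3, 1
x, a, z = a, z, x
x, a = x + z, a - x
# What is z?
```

Trace:
`x, a, z = 22, 3, 1` → x = 22; a = 3; z = 1
`x, a, z = a, z, x` → x = 3; a = 1; z = 22
`x, a = x + z, a - x` → x = 25; a = -2
So z = 22

Answer: 22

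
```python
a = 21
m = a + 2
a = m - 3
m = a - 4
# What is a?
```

Trace:
`a = 21` → a = 21
`m = a + 2` → m = 23
`a = m - 3` → a = 20
`m = a - 4` → m = 16
So a = 20

Answer: 20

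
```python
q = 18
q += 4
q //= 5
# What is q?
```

Trace:
`q = 18` → q = 18
`q += 4` → q = 22
`q //= 5` → q = 4
So q = 4

Answer: 4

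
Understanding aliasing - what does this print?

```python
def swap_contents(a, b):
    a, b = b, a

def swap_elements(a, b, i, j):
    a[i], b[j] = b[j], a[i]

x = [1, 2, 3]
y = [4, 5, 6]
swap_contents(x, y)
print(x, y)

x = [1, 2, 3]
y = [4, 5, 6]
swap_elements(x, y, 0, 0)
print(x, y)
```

Key concept: parameter rebinding vs mutation.
Step by step:
`x = [1, 2, 3]` → x = [1, 2, 3]
`y = [4, 5, 6]` → y = [4, 5, 6]
`swap_contents(x, y)` → no visible change to tracked variables
`print(x, y)` → prints [1, 2, 3] [4, 5, 6]
`x = [1, 2, 3]` → x = [1, 2, 3]
`y = [4, 5, 6]` → y = [4, 5, 6]
`swap_elements(x, y, 0, 0)` → x = [4, 2, 3]; y = [1, 5, 6]
`print(x, y)` → prints [4, 2, 3] [1, 5, 6]

Answer:
[1, 2, 3] [4, 5, 6]
[4, 2, 3] [1, 5, 6]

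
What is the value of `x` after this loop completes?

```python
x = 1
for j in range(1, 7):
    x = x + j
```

Start at 1, add 1 through 6
`x` takes the values: 1 → 2 → 4 → 7 → 11 → 16 → 22

Answer: 22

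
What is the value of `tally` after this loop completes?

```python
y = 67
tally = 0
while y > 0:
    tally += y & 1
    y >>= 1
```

Count set bits in 67 (binary: 0b1000011)
`tally` takes the values: 0 → 1 → 2 → 3

Answer: 3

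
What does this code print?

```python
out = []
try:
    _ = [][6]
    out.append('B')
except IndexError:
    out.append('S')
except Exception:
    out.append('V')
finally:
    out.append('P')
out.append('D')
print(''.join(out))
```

Execution trace: 'S' (except IndexError) → 'P' (finally) → 'D' (after the try/except). Output: SPD

Answer: SPD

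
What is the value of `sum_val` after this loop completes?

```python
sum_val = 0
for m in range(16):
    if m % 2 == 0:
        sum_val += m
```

Sum of even numbers 0 to 15
`sum_val` takes the values: 0 → 2 → 6 → 12 → 20 → 30 → 42 → 56

Answer: 56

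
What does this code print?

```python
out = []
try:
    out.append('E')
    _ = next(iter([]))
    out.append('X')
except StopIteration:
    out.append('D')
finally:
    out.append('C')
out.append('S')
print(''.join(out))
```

Execution trace: 'E' (try body) → 'D' (except StopIteration) → 'C' (finally) → 'S' (after the try/except). Output: EDCS

Answer: EDCS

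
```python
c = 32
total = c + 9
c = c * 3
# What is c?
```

Trace:
`c = 32` → c = 32
`total = c + 9` → total = 41
`c = c * 3` → c = 96
So c = 96

Answer: 96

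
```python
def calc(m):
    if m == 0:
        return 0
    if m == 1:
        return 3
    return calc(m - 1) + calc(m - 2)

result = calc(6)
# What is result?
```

Build up from base cases: calc(0)=0, calc(1)=3, calc(2)=3, calc(3)=6, calc(4)=9, calc(5)=15, calc(6)=24

Answer: 24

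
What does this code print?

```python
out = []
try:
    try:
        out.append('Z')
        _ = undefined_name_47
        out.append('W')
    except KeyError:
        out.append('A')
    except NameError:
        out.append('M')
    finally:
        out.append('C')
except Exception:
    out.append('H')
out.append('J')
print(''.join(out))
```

Execution trace: 'Z' (inner try body) → 'M' (inner except NameError) → 'C' (inner finally) → 'J' (after the try/except). Output: ZMCJ

Answer: ZMCJ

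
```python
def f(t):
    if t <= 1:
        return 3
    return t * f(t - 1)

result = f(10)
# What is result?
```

f(10) = 10 * 9 * 8 * 7 * 6 * 5 * 4 * 3 * 2 * 3 = 10886400

Answer: 10886400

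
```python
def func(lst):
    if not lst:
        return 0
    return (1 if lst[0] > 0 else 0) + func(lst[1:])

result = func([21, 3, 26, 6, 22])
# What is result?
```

Count of positive elements in [21, 3, 26, 6, 22] = 5

Answer: 5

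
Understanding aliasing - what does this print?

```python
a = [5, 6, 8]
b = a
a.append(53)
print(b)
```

Key concept: basic list aliasing.
Step by step:
`a = [5, 6, 8]` → a = [5, 6, 8]
`b = a` → b = [5, 6, 8] (same object as a)
`a.append(53)` → a = [5, 6, 8, 53] (same object as b); b = [5, 6, 8, 53] (same object as a)
`print(b)` → prints [5, 6, 8, 53]

Answer: [5, 6, 8, 53]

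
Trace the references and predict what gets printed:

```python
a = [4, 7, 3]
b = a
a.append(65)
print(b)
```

Key concept: basic list aliasing.
Step by step:
`a = [4, 7, 3]` → a = [4, 7, 3]
`b = a` → b = [4, 7, 3] (same object as a)
`a.append(65)` → a = [4, 7, 3, 65] (same object as b); b = [4, 7, 3, 65] (same object as a)
`print(b)` → prints [4, 7, 3, 65]

Answer: [4, 7, 3, 65]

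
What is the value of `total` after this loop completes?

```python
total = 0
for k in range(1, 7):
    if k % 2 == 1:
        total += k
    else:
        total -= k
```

Add odd, subtract even
`total` takes the values: 0 → 1 → -1 → 2 → -2 → 3 → -3

Answer: -3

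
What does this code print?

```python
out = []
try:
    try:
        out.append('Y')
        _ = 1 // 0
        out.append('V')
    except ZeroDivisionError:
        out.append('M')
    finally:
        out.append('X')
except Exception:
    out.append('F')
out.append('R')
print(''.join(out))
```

Execution trace: 'Y' (inner try body) → 'M' (inner except ZeroDivisionError) → 'X' (inner finally) → 'R' (after the try/except). Output: YMXR

Answer: YMXR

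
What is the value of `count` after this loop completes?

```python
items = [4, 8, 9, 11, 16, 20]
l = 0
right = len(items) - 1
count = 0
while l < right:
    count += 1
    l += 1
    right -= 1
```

Iterations until pointers meet (list length 6)
`count` takes the values: 0 → 1 → 2 → 3

Answer: 3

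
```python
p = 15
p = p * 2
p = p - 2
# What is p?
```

Trace:
`p = 15` → p = 15
`p = p * 2` → p = 30
`p = p - 2` → p = 28
So p = 28

Answer: 28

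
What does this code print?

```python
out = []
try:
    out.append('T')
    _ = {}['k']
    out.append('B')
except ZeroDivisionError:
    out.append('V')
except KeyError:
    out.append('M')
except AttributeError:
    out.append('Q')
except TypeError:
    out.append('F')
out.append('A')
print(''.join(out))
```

Execution trace: 'T' (try body) → 'M' (except KeyError) → 'A' (after the try/except). Output: TMA

Answer: TMA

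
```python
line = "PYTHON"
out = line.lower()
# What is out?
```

Trace:
`line = "PYTHON"` → line = 'PYTHON'
`out = line.lower()` → out = 'python'
So out = 'python'

Answer: 'python'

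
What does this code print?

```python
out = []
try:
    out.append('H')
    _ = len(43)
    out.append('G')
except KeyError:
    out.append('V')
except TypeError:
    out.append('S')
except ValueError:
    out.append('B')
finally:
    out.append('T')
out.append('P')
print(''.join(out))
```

Execution trace: 'H' (try body) → 'S' (except TypeError) → 'T' (finally) → 'P' (after the try/except). Output: HSTP

Answer: HSTP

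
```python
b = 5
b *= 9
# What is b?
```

Trace:
`b = 5` → b = 5
`b *= 9` → b = 45
So b = 45

Answer: 45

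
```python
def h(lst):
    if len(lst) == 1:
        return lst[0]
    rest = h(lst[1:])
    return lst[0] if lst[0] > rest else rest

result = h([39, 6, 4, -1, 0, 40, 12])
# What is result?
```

Recursive max over [39, 6, 4, -1, 0, 40, 12] = 40

Answer: 40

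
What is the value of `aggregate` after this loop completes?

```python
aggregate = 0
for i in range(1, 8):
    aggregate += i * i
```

Sum of squares 1² to 7² = 140
`aggregate` takes the values: 0 → 1 → 5 → 14 → 30 → 55 → 91 → 140

Answer: 140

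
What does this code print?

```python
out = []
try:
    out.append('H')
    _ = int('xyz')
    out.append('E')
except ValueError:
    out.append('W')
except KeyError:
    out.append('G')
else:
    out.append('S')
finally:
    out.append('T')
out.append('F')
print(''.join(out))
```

Execution trace: 'H' (try body) → 'W' (except ValueError) → 'T' (finally) → 'F' (after the try/except). Output: HWTF

Answer: HWTF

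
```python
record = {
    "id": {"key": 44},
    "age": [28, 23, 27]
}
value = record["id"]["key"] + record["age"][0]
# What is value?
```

Trace:
`record = { ...` → record = {'id': {'key': 44}, 'age': [28, 23, 27]}
`value = record["id"]["key"] + record["age"][0]` → value = 72
So value = 72

Answer: 72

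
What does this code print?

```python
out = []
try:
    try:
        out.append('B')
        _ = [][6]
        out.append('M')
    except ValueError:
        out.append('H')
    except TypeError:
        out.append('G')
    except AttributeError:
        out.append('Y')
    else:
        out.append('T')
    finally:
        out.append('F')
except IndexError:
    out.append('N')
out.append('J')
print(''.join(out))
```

Execution trace: 'B' (try body) → 'F' (finally) → 'N' (outer except IndexError) → 'J' (after the try/except). Output: BFNJ

Answer: BFNJ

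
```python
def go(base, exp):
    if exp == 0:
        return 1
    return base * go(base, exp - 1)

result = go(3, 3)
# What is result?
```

go(3, 3) = 3 * 3 * 3 = 27

Answer: 27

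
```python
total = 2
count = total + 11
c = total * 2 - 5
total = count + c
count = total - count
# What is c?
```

Trace:
`total = 2` → total = 2
`count = total + 11` → count = 13
`c = total * 2 - 5` → c = -1
`total = count + c` → total = 12
`count = total - count` → count = -1
So c = -1

Answer: -1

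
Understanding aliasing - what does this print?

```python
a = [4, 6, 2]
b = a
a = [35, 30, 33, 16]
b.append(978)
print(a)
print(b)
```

Key concept: rebinding vs mutation: a is rebound to a new list, b still points at the original.
Step by step:
`a = [4, 6, 2]` → a = [4, 6, 2]
`b = a` → b = [4, 6, 2] (same object as a)
`a = [35, 30, 33, 16]` → a = [35, 30, 33, 16]
`b.append(978)` → b = [4, 6, 2, 978]
`print(a)` → prints [35, 30, 33, 16]
`print(b)` → prints [4, 6, 2, 978]

Answer:
[35, 30, 33, 16]
[4, 6, 2, 978]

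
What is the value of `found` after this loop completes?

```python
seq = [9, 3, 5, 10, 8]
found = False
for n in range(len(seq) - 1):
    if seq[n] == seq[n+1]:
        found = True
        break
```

Check consecutive duplicates in [9, 3, 5, 10, 8]
`found` takes the values: False

Answer: False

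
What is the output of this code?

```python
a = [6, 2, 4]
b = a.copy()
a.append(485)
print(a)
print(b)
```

Key concept: list.copy() creates independent copy.
Step by step:
`a = [6, 2, 4]` → a = [6, 2, 4]
`b = a.copy()` → b = [6, 2, 4]
`a.append(485)` → a = [6, 2, 4, 485]
`print(a)` → prints [6, 2, 4, 485]
`print(b)` → prints [6, 2, 4]

Answer:
[6, 2, 4, 485]
[6, 2, 4]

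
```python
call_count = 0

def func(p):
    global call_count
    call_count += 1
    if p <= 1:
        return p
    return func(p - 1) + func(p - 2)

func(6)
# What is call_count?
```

Calls(p) = 1 + Calls(p-1) + Calls(p-2); Calls(0)=Calls(1)=1. For p=6 this gives 25.

Answer: 25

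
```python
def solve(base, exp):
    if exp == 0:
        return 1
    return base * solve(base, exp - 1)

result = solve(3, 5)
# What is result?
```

solve(3, 5) = 3 * 3 * 3 * 3 * 3 = 243

Answer: 243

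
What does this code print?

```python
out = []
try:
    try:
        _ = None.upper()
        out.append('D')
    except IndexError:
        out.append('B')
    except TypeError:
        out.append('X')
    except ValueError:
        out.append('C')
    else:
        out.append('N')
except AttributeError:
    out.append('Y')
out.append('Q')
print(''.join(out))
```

Execution trace: 'Y' (outer except AttributeError) → 'Q' (after the try/except). Output: YQ

Answer: YQ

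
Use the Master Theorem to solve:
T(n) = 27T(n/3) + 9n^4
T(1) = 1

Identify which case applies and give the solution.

a=27, b=3, f(n)=9n^4. log_3(27) = 3. Since c=4 > 3 and the regularity condition holds (27(n/3)^4 = (27/3^4)n^4 with 27/3^4 < 1), Case 3 applies: T(n) = Θ(f(n)) = O(n^4).

Answer: O(n^4) - Case 3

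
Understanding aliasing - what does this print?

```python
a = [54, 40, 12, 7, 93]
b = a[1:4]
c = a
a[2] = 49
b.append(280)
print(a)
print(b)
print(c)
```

Key concept: slice vs alias.
Step by step:
`a = [54, 40, 12, 7, 93]` → a = [54, 40, 12, 7, 93]
`b = a[1:4]` → b = [40, 12, 7]
`c = a` → c = [54, 40, 12, 7, 93] (same object as a)
`a[2] = 49` → a = [54, 40, 49, 7, 93] (same object as c); c = [54, 40, 49, 7, 93] (same object as a)
`b.append(280)` → b = [40, 12, 7, 280]
`print(a)` → prints [54, 40, 49, 7, 93]
`print(b)` → prints [40, 12, 7, 280]
`print(c)` → prints [54, 40, 49, 7, 93]

Answer:
[54, 40, 49, 7, 93]
[40, 12, 7, 280]
[54, 40, 49, 7, 93]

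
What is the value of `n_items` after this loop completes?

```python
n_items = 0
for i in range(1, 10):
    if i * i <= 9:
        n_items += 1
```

Count numbers where i² ≤ 9
`n_items` takes the values: 0 → 1 → 2 → 3

Answer: 3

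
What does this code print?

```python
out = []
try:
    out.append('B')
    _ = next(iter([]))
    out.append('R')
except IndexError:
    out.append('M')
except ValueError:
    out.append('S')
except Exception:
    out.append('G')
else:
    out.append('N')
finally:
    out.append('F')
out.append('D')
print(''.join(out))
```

Execution trace: 'B' (try body) → 'G' (except Exception) → 'F' (finally) → 'D' (after the try/except). Output: BGFD

Answer: BGFD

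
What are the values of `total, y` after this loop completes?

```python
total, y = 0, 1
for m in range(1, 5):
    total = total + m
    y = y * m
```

Sum and factorial of 1 to 4
`total, y` takes the values: (0, 1) → (1, 1) → (3, 1) → (3, 2) → (6, 2) → (6, 6) → (10, 6) → (10, 24)

Answer: 10, 24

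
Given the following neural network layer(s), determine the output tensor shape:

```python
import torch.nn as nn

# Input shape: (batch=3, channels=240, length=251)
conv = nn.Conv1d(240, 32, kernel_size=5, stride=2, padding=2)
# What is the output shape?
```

Input: (3, 240, 251) -> Output: (3, 32, 126)

Answer: (3, 32, 126)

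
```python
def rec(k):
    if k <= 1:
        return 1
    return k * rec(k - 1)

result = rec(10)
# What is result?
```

rec(10) = 10 * 9 * 8 * 7 * 6 * 5 * 4 * 3 * 2 * 1 = 3628800

Answer: 3628800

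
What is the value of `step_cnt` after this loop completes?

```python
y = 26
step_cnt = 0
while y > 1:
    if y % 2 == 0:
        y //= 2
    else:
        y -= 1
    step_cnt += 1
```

Steps to reduce 26 to 1
`step_cnt` takes the values: 0 → 1 → 2 → 3 → 4 → 5 → 6

Answer: 6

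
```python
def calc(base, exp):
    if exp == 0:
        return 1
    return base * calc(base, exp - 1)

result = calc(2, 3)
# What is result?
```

calc(2, 3) = 2 * 2 * 2 = 8

Answer: 8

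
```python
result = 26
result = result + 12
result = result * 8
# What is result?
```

Trace:
`result = 26` → result = 26
`result = result + 12` → result = 38
`result = result * 8` → result = 304
So result = 304

Answer: 304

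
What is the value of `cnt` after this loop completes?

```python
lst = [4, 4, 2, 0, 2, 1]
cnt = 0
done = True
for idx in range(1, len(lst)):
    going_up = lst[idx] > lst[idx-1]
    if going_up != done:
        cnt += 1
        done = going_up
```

Count direction changes in [4, 4, 2, 0, 2, 1]
`cnt` takes the values: 0 → 1 → 2 → 3

Answer: 3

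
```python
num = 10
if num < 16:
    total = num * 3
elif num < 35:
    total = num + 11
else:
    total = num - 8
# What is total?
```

Trace:
`num = 10` → num = 10
`if num < 16: ...` → num < 16 is True → total = 30
So total = 30

Answer: 30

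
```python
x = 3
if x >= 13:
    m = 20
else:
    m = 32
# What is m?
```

Trace:
`x = 3` → x = 3
`if x >= 13: ...` → x >= 13 is False, take else branch → m = 32
So m = 32

Answer: 32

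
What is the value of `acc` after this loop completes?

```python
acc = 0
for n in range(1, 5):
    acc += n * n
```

Sum of squares 1² to 4² = 30
`acc` takes the values: 0 → 1 → 5 → 14 → 30

Answer: 30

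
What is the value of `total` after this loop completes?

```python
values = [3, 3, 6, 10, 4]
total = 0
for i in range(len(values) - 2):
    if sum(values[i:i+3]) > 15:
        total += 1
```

Count windows with sum > 15
`total` takes the values: 0 → 1 → 2

Answer: 2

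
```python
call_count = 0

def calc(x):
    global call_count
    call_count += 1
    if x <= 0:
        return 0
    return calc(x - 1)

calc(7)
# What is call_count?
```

Linear recursion stepping by 1: 8 calls from x=7 down to ≤0.

Answer: 8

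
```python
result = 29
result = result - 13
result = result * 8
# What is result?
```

Trace:
`result = 29` → result = 29
`result = result - 13` → result = 16
`result = result * 8` → result = 128
So result = 128

Answer: 128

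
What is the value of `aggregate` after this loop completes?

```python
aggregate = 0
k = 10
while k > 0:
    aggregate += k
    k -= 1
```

Sum 10 down to 1
`aggregate` takes the values: 0 → 10 → 19 → 27 → 34 → 40 → 45 → 49 → 52 → 54 → 55

Answer: 55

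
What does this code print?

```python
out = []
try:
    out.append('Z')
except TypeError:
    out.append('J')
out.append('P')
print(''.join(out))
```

Execution trace: 'Z' (try body, no exception) → 'P' (after the try/except). Output: ZP

Answer: ZP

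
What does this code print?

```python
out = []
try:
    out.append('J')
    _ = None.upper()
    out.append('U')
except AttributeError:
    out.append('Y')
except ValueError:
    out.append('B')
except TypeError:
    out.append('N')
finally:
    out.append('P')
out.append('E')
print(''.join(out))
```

Execution trace: 'J' (try body) → 'Y' (except AttributeError) → 'P' (finally) → 'E' (after the try/except). Output: JYPE

Answer: JYPE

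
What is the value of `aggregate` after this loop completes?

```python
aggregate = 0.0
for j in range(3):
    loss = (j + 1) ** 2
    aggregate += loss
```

Sum of squared losses 1² + 2² + ... + 3²
`aggregate` takes the values: 0.0 → 1.0 → 5.0 → 14.0

Answer: 14.0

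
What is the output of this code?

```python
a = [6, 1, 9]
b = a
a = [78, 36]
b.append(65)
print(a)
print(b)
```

Key concept: rebinding vs mutation: a is rebound to a new list, b still points at the original.
Step by step:
`a = [6, 1, 9]` → a = [6, 1, 9]
`b = a` → b = [6, 1, 9] (same object as a)
`a = [78, 36]` → a = [78, 36]
`b.append(65)` → b = [6, 1, 9, 65]
`print(a)` → prints [78, 36]
`print(b)` → prints [6, 1, 9, 65]

Answer:
[78, 36]
[6, 1, 9, 65]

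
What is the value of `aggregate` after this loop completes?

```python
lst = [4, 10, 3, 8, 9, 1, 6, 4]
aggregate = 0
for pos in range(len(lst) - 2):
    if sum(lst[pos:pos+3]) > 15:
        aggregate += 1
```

Count windows with sum > 15
`aggregate` takes the values: 0 → 1 → 2 → 3 → 4 → 5

Answer: 5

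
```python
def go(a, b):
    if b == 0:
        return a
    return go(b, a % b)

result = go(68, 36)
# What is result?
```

go(68, 36) -> go(36, 32) -> go(32, 4) -> go(4, 0) -> 4

Answer: 4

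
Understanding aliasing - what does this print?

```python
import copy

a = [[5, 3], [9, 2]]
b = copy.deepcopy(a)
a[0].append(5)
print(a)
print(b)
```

Key concept: deep copy is fully independent.
Step by step:
`a = [[5, 3], [9, 2]]` → a = [[5, 3], [9, 2]]
`b = copy.deepcopy(a)` → b = [[5, 3], [9, 2]]
`a[0].append(5)` → a = [[5, 3, 5], [9, 2]]
`print(a)` → prints [[5, 3, 5], [9, 2]]
`print(b)` → prints [[5, 3], [9, 2]]

Answer:
[[5, 3, 5], [9, 2]]
[[5, 3], [9, 2]]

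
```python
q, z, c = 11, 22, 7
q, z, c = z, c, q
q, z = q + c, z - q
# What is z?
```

Trace:
`q, z, c = 11, 22, 7` → q = 11; z = 22; c = 7
`q, z, c = z, c, q` → q = 22; z = 7; c = 11
`q, z = q + c, z - q` → q = 33; z = -15
So z = -15

Answer: -15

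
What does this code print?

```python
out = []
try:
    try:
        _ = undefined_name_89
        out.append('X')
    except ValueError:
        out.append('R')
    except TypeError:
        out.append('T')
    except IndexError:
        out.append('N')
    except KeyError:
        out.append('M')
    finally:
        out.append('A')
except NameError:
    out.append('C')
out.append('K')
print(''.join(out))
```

Execution trace: 'A' (finally) → 'C' (outer except NameError) → 'K' (after the try/except). Output: ACK

Answer: ACK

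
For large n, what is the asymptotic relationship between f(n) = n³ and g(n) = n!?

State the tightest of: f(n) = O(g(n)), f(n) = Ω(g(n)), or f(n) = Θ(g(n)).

n³ vs n!: f(n) = O(g(n)) but not Ω(g(n)) — n! grows strictly faster than n³.

Answer: f(n) = O(g(n)) but not Ω(g(n)) — n! grows strictly faster than n³.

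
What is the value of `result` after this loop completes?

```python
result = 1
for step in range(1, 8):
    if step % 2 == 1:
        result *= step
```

Product of odd numbers 1 to 7
`result` takes the values: 1 → 3 → 15 → 105

Answer: 105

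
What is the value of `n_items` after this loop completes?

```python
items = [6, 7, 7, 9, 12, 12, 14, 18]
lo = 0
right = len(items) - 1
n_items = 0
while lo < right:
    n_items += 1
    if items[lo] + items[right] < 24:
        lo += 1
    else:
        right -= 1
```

Steps to find pair summing to 24
`n_items` takes the values: 0 → 1 → 2 → 3 → 4 → 5 → 6 → 7

Answer: 7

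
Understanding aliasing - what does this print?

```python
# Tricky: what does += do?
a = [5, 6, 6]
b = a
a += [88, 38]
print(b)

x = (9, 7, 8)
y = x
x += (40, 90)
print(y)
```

Key concept: += behavior differs for mutable vs immutable.
Step by step:
`a = [5, 6, 6]` → a = [5, 6, 6]
`b = a` → b = [5, 6, 6] (same object as a)
`a += [88, 38]` → a = [5, 6, 6, 88, 38] (same object as b); b = [5, 6, 6, 88, 38] (same object as a)
`print(b)` → prints [5, 6, 6, 88, 38]
`x = (9, 7, 8)` → x = (9, 7, 8)
`y = x` → y = (9, 7, 8)
`x += (40, 90)` → x = (9, 7, 8, 40, 90)
`print(y)` → prints (9, 7, 8)

Answer:
[5, 6, 6, 88, 38]
(9, 7, 8)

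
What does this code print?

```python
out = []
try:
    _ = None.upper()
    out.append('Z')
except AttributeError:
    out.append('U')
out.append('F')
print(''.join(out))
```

Execution trace: 'U' (except AttributeError) → 'F' (after the try/except). Output: UF

Answer: UF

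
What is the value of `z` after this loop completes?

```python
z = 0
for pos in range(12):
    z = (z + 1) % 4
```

Increment mod 4, 12 times = 0
`z` takes the values: 0 → 1 → 2 → 3 → 0 → 1 → 2 → 3 → 0 → 1 → 2 → 3 → 0

Answer: 0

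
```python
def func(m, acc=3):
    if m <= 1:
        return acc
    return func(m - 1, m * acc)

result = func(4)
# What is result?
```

Accumulator trace (n, acc): (4, 3) -> (3, 12) -> (2, 36) -> (1, 72) -> return 72

Answer: 72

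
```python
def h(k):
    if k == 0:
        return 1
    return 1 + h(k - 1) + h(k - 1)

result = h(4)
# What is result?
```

h(k) = 1 + 2·h(k-1), h(0)=1. Closed form: (1+1)·2^4 - 1 = 31.

Answer: 31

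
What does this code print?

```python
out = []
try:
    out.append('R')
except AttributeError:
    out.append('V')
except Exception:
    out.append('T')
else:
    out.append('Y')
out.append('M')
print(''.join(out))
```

Execution trace: 'R' (try body, no exception) → 'Y' (else) → 'M' (after the try/except). Output: RYM

Answer: RYM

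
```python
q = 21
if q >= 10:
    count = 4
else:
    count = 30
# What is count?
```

Trace:
`q = 21` → q = 21
`if q >= 10: ...` → q >= 10 is True → count = 4
So count = 4

Answer: 4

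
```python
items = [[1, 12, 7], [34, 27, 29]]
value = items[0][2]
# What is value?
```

Trace:
`items = [[1, 12, 7], [34, 27, 29]]` → items = [[1, 12, 7], [34, 27, 29]]
`value = items[0][2]` → value = 7
So value = 7

Answer: 7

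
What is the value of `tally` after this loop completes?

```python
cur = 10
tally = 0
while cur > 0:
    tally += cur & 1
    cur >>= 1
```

Count set bits in 10 (binary: 0b1010)
`tally` takes the values: 0 → 1 → 2

Answer: 2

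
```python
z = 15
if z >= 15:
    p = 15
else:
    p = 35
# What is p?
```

Trace:
`z = 15` → z = 15
`if z >= 15: ...` → z >= 15 is True → p = 15
So p = 15

Answer: 15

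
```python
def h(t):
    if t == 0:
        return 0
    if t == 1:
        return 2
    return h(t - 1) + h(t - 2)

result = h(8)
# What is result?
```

Build up from base cases: h(0)=0, h(1)=2, h(2)=2, h(3)=4, h(4)=6, h(5)=10, h(6)=16, ..., h(8)=42

Answer: 42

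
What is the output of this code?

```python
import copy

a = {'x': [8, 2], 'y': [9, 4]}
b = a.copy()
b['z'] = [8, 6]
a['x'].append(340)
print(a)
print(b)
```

Key concept: shallow copy of dict with mutable values.
Step by step:
`a = {'x': [8, 2], 'y': [9, 4]}` → a = {'x': [8, 2], 'y': [9, 4]}
`b = a.copy()` → b = {'x': [8, 2], 'y': [9, 4]}
`b['z'] = [8, 6]` → b = {'x': [8, 2], 'y': [9, 4], 'z': [8, 6]}
`a['x'].append(340)` → a = {'x': [8, 2, 340], 'y': [9, 4]}; b = {'x': [8, 2, 340], 'y': [9, 4], 'z': [8, 6]}
`print(a)` → prints {'x': [8, 2, 340], 'y': [9, 4]}
`print(b)` → prints {'x': [8, 2, 340], 'y': [9, 4], 'z': [8, 6]}

Answer:
{'x': [8, 2, 340], 'y': [9, 4]}
{'x': [8, 2, 340], 'y': [9, 4], 'z': [8, 6]}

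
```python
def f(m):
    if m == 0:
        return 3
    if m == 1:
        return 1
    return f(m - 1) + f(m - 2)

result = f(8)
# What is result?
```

Build up from base cases: f(0)=3, f(1)=1, f(2)=4, f(3)=5, f(4)=9, f(5)=14, f(6)=23, ..., f(8)=60

Answer: 60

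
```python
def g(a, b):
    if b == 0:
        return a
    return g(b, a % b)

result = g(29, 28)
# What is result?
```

g(29, 28) -> g(28, 1) -> g(1, 0) -> 1

Answer: 1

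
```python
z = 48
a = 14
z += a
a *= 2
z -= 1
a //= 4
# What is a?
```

Trace:
`z = 48` → z = 48
`a = 14` → a = 14
`z += a` → z = 62
`a *= 2` → a = 28
`z -= 1` → z = 61
`a //= 4` → a = 7
So a = 7

Answer: 7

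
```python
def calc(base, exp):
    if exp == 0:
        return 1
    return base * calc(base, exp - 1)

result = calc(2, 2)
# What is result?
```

calc(2, 2) = 2 * 2 = 4

Answer: 4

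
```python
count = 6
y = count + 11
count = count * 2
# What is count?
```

Trace:
`count = 6` → count = 6
`y = count + 11` → y = 17
`count = count * 2` → count = 12
So count = 12

Answer: 12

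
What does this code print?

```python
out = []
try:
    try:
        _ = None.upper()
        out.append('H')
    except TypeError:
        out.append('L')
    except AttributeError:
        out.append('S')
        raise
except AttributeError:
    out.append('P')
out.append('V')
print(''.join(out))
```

Execution trace: 'S' (except AttributeError) → 'P' (outer except AttributeError) → 'V' (after the try/except). Output: SPV

Answer: SPV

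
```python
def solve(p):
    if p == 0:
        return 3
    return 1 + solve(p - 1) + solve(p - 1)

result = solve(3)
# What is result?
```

solve(p) = 1 + 2·solve(p-1), solve(0)=3. Closed form: (3+1)·2^3 - 1 = 31.

Answer: 31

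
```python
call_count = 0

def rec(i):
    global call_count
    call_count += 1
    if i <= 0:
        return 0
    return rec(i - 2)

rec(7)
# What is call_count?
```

Linear recursion stepping by 2: 5 calls from i=7 down to ≤0.

Answer: 5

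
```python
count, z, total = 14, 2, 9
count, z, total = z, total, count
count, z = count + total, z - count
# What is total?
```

Trace:
`count, z, total = 14, 2, 9` → count = 14; z = 2; total = 9
`count, z, total = z, total, count` → count = 2; z = 9; total = 14
`count, z = count + total, z - count` → count = 16; z = 7
So total = 14

Answer: 14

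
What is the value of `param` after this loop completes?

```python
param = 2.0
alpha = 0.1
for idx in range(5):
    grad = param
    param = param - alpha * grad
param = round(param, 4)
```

Gradient descent: w = 2.0 * (1 - 0.1)^5
`param` takes the values: 2.0 → 1.8 → 1.62 → 1.458 → 1.3122 → 1.18098 → 1.181

Answer: 1.181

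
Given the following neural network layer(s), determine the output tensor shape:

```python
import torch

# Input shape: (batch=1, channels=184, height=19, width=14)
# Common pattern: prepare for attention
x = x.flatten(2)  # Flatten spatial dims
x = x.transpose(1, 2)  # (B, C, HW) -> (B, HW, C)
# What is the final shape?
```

Input: (1, 184, 19, 14) -> after flatten(2): (1, 184, 266) -> Output: (1, 266, 184)

Answer: (1, 266, 184)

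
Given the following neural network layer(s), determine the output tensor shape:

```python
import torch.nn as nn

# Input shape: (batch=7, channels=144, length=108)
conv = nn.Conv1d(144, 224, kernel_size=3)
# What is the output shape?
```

Input: (7, 144, 108) -> Output: (7, 224, 106)

Answer: (7, 224, 106)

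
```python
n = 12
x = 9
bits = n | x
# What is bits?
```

Trace:
`n = 12` → n = 12
`x = 9` → x = 9
`bits = n | x` → bits = 13
So bits = 13

Answer: 13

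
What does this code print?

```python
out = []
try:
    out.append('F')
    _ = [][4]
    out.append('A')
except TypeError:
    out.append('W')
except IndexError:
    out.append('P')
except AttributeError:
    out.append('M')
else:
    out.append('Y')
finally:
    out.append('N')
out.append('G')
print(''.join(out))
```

Execution trace: 'F' (try body) → 'P' (except IndexError) → 'N' (finally) → 'G' (after the try/except). Output: FPNG

Answer: FPNG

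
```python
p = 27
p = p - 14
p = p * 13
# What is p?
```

Trace:
`p = 27` → p = 27
`p = p - 14` → p = 13
`p = p * 13` → p = 169
So p = 169

Answer: 169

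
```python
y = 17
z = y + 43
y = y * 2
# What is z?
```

Trace:
`y = 17` → y = 17
`z = y + 43` → z = 60
`y = y * 2` → y = 34
So z = 60

Answer: 60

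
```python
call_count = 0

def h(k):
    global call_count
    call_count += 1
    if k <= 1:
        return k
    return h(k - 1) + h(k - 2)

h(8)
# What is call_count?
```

Calls(k) = 1 + Calls(k-1) + Calls(k-2); Calls(0)=Calls(1)=1. For k=8 this gives 67.

Answer: 67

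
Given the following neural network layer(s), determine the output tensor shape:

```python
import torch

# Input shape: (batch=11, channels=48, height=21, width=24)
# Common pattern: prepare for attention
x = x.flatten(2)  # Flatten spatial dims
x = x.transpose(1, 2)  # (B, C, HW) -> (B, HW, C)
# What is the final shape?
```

Input: (11, 48, 21, 24) -> after flatten(2): (11, 48, 504) -> Output: (11, 504, 48)

Answer: (11, 504, 48)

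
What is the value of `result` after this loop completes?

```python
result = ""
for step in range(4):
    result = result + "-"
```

Repeat '-' 4 times
`result` takes the values: "" → "-" → "--" → "---" → "----"

Answer: "----"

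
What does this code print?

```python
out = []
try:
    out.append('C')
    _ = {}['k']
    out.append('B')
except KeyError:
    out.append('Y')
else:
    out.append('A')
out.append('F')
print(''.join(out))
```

Execution trace: 'C' (try body) → 'Y' (except KeyError) → 'F' (after the try/except). Output: CYF

Answer: CYF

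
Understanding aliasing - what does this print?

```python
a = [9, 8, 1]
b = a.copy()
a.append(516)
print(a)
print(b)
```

Key concept: list.copy() creates independent copy.
Step by step:
`a = [9, 8, 1]` → a = [9, 8, 1]
`b = a.copy()` → b = [9, 8, 1]
`a.append(516)` → a = [9, 8, 1, 516]
`print(a)` → prints [9, 8, 1, 516]
`print(b)` → prints [9, 8, 1]

Answer:
[9, 8, 1, 516]
[9, 8, 1]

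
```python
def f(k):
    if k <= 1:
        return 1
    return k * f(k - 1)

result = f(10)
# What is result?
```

f(10) = 10 * 9 * 8 * 7 * 6 * 5 * 4 * 3 * 2 * 1 = 3628800

Answer: 3628800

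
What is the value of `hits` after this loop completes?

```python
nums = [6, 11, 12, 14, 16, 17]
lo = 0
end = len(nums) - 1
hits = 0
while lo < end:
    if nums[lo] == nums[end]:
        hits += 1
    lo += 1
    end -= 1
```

Count matching pairs from ends
`hits` takes the values: 0

Answer: 0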